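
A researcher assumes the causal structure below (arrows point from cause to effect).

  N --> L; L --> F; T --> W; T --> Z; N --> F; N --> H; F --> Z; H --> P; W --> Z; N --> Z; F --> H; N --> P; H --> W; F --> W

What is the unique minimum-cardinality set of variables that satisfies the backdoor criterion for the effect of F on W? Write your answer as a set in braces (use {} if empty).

{N}

Variables eligible for adjustment (non-descendants of F, excluding F and W): {L, N, T}.
Backdoor paths from F to W:
  P1: F <- N -> H -> W
  P2: F <- N -> P <- H -> W
  P3: F <- N -> Z <- T -> W
  P4: F <- N -> Z <- W
  P5: F <- L <- N -> H -> W
  P6: F <- L <- N -> P <- H -> W
  P7: F <- L <- N -> Z <- T -> W
  P8: F <- L <- N -> Z <- W
The empty set is not sufficient: P1 (F <- N -> H -> W) has no collider blocking it and no conditioned non-collider, so it is open.
Try {N}:
  P1: blocked at fork node N ∈ conditioning set.
  P2: blocked at fork node N ∈ conditioning set.
  P3: blocked at fork node N ∈ conditioning set.
  P4: blocked at fork node N ∈ conditioning set.
  P5: blocked at fork node N ∈ conditioning set.
  P6: blocked at fork node N ∈ conditioning set.
  P7: blocked at fork node N ∈ conditioning set.
  P8: blocked at fork node N ∈ conditioning set.
{N} contains no descendant of F and blocks every backdoor path.
No other singleton works — e.g. {L} leaves P1 open — so {N} is the unique smallest valid adjustment set.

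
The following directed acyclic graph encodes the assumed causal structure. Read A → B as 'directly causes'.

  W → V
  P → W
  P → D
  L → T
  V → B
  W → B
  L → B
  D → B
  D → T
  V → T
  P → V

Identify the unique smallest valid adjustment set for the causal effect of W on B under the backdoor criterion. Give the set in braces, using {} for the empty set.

{P}

Variables eligible for adjustment (non-descendants of W, excluding W and B): {D, L, P}.
Backdoor paths from W to B:
  P1: W <- P -> D -> T <- V -> B
  P2: W <- P -> D -> T <- L -> B
  P3: W <- P -> D -> B
  P4: W <- P -> V -> T <- D -> B
  P5: W <- P -> V -> T <- L -> B
  P6: W <- P -> V -> B
The empty set is not sufficient: P3 (W <- P -> D -> B) has no collider blocking it and no conditioned non-collider, so it is open.
Try {P}:
  P1: blocked at fork node P ∈ conditioning set.
  P2: blocked at fork node P ∈ conditioning set.
  P3: blocked at fork node P ∈ conditioning set.
  P4: blocked at fork node P ∈ conditioning set.
  P5: blocked at fork node P ∈ conditioning set.
  P6: blocked at fork node P ∈ conditioning set.
{P} contains no descendant of W and blocks every backdoor path.
No other singleton works — e.g. {D} leaves P6 open — so {P} is the unique smallest valid adjustment set.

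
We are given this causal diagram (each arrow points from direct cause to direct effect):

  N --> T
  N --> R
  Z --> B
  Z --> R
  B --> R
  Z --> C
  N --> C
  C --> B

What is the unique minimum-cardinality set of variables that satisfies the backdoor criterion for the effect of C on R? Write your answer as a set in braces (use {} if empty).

Variables eligible for adjustment (non-descendants of C, excluding C and R): {N, T, Z}.
Backdoor paths from C to R:
  P1: C <- Z -> B -> R
  P2: C <- Z -> R
  P3: C <- N -> R
The empty set is not sufficient: P1 (C <- Z -> B -> R) has no collider blocking it and no conditioned non-collider, so it is open.
Try {N, Z}:
  P1: blocked at fork node Z ∈ conditioning set.
  P2: blocked at fork node Z ∈ conditioning set.
  P3: blocked at fork node N ∈ conditioning set.
{N, Z} contains no descendant of C and blocks every backdoor path.
Every element of {N, Z} is needed (dropping N leaves P3 open; dropping Z leaves P1 open), so no proper subset is valid.
Among all size-2 subsets of the eligible variables, only {N, Z} blocks every backdoor path, so it is the unique smallest valid adjustment set.

{N, Z}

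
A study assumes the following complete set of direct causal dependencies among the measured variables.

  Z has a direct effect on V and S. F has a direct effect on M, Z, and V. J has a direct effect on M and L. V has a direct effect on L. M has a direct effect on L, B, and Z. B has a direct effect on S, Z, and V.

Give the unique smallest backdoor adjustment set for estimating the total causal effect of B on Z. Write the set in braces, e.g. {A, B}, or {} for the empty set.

{M}

Variables eligible for adjustment (non-descendants of B, excluding B and Z): {F, J, M}.
Backdoor paths from B to Z:
  P1: B <- M <- F -> Z
  P2: B <- M <- F -> V <- Z
  P3: B <- M <- J -> L <- V <- F -> Z
  P4: B <- M <- J -> L <- V <- Z
  P5: B <- M -> Z
  P6: B <- M -> L <- V <- F -> Z
  P7: B <- M -> L <- V <- Z
The empty set is not sufficient: P1 (B <- M <- F -> Z) has no collider blocking it and no conditioned non-collider, so it is open.
Try {M}:
  P1: blocked at chain node M ∈ conditioning set.
  P2: blocked at chain node M ∈ conditioning set.
  P3: blocked at chain node M ∈ conditioning set.
  P4: blocked at chain node M ∈ conditioning set.
  P5: blocked at fork node M ∈ conditioning set.
  P6: blocked at fork node M ∈ conditioning set.
  P7: blocked at fork node M ∈ conditioning set.
{M} contains no descendant of B and blocks every backdoor path.
No other singleton works — e.g. {F} leaves P5 open — so {M} is the unique smallest valid adjustment set.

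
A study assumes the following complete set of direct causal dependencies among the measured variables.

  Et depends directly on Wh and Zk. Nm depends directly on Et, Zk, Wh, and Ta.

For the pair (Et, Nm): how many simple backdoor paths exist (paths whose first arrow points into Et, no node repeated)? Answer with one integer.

2

A backdoor path from Et to Nm is any simple undirected path whose first edge points into Et (i.e. leaves Et via a parent).
Parents of Et: {Wh, Zk}.
Enumerating:
  P1: Et <- Wh -> Nm
  P2: Et <- Zk -> Nm
That exhausts the simple backdoor paths. Count: 2.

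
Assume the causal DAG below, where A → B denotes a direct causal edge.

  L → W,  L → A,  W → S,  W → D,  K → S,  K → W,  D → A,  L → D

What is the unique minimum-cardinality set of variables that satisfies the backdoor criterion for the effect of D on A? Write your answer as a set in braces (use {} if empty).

Variables eligible for adjustment (non-descendants of D, excluding D and A): {K, L, S, W}.
Backdoor paths from D to A:
  P1: D <- L -> A
  P2: D <- W <- L -> A
The empty set is not sufficient: P1 (D <- L -> A) has no collider blocking it and no conditioned non-collider, so it is open.
Try {L}:
  P1: blocked at fork node L ∈ conditioning set.
  P2: blocked at fork node L ∈ conditioning set.
{L} contains no descendant of D and blocks every backdoor path.
No other singleton works — e.g. {K} leaves P1 open — so {L} is the unique smallest valid adjustment set.

{L}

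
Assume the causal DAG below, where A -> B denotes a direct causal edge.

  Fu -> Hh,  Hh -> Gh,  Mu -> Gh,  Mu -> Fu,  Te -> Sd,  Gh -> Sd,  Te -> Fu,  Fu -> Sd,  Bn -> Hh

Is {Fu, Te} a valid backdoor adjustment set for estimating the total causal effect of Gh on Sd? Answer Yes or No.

Yes

Backdoor paths from Gh to Sd (paths whose first edge points into Gh):
  P1: Gh <- Mu -> Fu <- Te -> Sd
  P2: Gh <- Mu -> Fu -> Sd
  P3: Gh <- Hh <- Fu <- Te -> Sd
  P4: Gh <- Hh <- Fu -> Sd
Condition 1 (no descendant of Gh in the set): holds — descendants of Gh are {Sd}; none are in {Fu, Te}.
Condition 2 (every backdoor path blocked by {Fu, Te}):
  P1: blocked at fork node Te ∈ conditioning set.
  P2: blocked at chain node Fu ∈ conditioning set.
  P3: blocked at chain node Fu ∈ conditioning set.
  P4: blocked at fork node Fu ∈ conditioning set.
{Fu, Te} satisfies the backdoor criterion.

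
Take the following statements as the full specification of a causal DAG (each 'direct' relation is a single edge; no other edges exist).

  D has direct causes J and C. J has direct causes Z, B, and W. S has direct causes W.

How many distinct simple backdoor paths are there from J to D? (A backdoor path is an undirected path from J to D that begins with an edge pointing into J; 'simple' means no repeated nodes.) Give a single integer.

A backdoor path from J to D is any simple undirected path whose first edge points into J (i.e. leaves J via a parent).
Parents of J: {B, W, Z}.
No simple path from any parent of J reaches D without revisiting J, so there are no backdoor paths.

0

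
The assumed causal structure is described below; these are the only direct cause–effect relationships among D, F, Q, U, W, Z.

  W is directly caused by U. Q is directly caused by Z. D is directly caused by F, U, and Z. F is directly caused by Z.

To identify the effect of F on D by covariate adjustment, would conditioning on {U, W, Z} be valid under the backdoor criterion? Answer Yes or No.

Backdoor paths from F to D (paths whose first edge points into F):
  P1: F <- Z -> D
Condition 1 (no descendant of F in the set): holds — descendants of F are {D}; none are in {U, W, Z}.
Condition 2 (every backdoor path blocked by {U, W, Z}):
  P1: blocked at fork node Z ∈ conditioning set.
{U, W, Z} satisfies the backdoor criterion.

Yes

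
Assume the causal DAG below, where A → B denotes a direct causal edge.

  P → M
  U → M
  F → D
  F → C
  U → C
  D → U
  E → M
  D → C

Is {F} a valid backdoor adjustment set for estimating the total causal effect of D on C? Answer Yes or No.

Yes

Backdoor paths from D to C (paths whose first edge points into D):
  P1: D <- F -> C
Condition 1 (no descendant of D in the set): holds — descendants of D are {C, M, U}; none are in {F}.
Condition 2 (every backdoor path blocked by {F}):
  P1: blocked at fork node F ∈ conditioning set.
{F} satisfies the backdoor criterion.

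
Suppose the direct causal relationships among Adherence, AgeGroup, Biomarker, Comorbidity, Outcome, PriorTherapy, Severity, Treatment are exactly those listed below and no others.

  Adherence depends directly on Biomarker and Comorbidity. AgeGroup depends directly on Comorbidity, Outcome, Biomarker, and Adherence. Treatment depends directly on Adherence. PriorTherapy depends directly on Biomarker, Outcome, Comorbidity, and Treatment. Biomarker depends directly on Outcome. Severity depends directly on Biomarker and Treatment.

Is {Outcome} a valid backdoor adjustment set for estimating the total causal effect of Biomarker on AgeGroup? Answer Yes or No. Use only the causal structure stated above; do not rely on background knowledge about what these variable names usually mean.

Yes

Backdoor paths from Biomarker to AgeGroup (paths whose first edge points into Biomarker):
  P1: Biomarker <- Outcome -> AgeGroup
  P2: Biomarker <- Outcome -> PriorTherapy <- Comorbidity -> Adherence -> AgeGroup
  P3: Biomarker <- Outcome -> PriorTherapy <- Comorbidity -> AgeGroup
  P4: Biomarker <- Outcome -> PriorTherapy <- Treatment <- Adherence <- Comorbidity -> AgeGroup
  P5: Biomarker <- Outcome -> PriorTherapy <- Treatment <- Adherence -> AgeGroup
Condition 1 (no descendant of Biomarker in the set): holds — descendants of Biomarker are {Adherence, AgeGroup, PriorTherapy, Severity, Treatment}; none are in {Outcome}.
Condition 2 (every backdoor path blocked by {Outcome}):
  P1: blocked at fork node Outcome ∈ conditioning set.
  P2: blocked at fork node Outcome ∈ conditioning set.
  P3: blocked at fork node Outcome ∈ conditioning set.
  P4: blocked at fork node Outcome ∈ conditioning set.
  P5: blocked at fork node Outcome ∈ conditioning set.
{Outcome} satisfies the backdoor criterion.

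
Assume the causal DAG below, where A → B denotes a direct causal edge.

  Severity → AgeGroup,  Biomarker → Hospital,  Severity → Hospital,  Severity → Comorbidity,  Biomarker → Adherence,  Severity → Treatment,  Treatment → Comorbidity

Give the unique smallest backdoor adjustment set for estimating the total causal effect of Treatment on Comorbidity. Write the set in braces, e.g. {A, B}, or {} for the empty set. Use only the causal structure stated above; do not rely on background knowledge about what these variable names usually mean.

{Severity}

Variables eligible for adjustment (non-descendants of Treatment, excluding Treatment and Comorbidity): {Adherence, AgeGroup, Biomarker, Hospital, Severity}.
Backdoor paths from Treatment to Comorbidity:
  P1: Treatment <- Severity -> Comorbidity
The empty set is not sufficient: P1 (Treatment <- Severity -> Comorbidity) has no collider blocking it and no conditioned non-collider, so it is open.
Try {Severity}:
  P1: blocked at fork node Severity ∈ conditioning set.
{Severity} contains no descendant of Treatment and blocks every backdoor path.
No other singleton works — e.g. {Biomarker} leaves P1 open — so {Severity} is the unique smallest valid adjustment set.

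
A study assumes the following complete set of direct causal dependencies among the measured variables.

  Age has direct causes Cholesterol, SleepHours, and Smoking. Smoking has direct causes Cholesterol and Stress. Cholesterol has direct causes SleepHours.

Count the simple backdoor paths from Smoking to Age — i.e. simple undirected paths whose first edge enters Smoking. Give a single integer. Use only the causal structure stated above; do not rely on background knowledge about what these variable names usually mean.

2

A backdoor path from Smoking to Age is any simple undirected path whose first edge points into Smoking (i.e. leaves Smoking via a parent).
Parents of Smoking: {Cholesterol, Stress}.
Enumerating:
  P1: Smoking <- Cholesterol <- SleepHours -> Age
  P2: Smoking <- Cholesterol -> Age
That exhausts the simple backdoor paths. Count: 2.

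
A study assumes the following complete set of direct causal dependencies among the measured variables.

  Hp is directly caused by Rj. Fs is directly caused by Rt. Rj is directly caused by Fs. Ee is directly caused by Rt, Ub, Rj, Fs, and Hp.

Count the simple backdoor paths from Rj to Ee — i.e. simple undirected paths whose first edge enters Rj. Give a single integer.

A backdoor path from Rj to Ee is any simple undirected path whose first edge points into Rj (i.e. leaves Rj via a parent).
Parents of Rj: {Fs}.
Enumerating:
  P1: Rj <- Fs <- Rt -> Ee
  P2: Rj <- Fs -> Ee
That exhausts the simple backdoor paths. Count: 2.

2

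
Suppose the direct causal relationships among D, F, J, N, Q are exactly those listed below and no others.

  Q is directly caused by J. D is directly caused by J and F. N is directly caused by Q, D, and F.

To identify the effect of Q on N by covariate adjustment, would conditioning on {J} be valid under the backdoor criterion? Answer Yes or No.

Yes

Backdoor paths from Q to N (paths whose first edge points into Q):
  P1: Q <- J -> D <- F -> N
  P2: Q <- J -> D -> N
Condition 1 (no descendant of Q in the set): holds — descendants of Q are {N}; none are in {J}.
Condition 2 (every backdoor path blocked by {J}):
  P1: blocked at fork node J ∈ conditioning set.
  P2: blocked at fork node J ∈ conditioning set.
{J} satisfies the backdoor criterion.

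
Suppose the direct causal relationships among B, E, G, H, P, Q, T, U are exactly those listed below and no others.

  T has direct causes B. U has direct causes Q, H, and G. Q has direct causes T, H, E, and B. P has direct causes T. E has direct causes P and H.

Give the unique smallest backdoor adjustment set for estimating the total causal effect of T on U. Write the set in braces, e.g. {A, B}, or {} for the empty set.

Variables eligible for adjustment (non-descendants of T, excluding T and U): {B, G, H}.
Backdoor paths from T to U:
  P1: T <- B -> Q <- H -> U
  P2: T <- B -> Q <- E <- H -> U
  P3: T <- B -> Q -> U
The empty set is not sufficient: P3 (T <- B -> Q -> U) has no collider blocking it and no conditioned non-collider, so it is open.
Try {B}:
  P1: blocked at fork node B ∈ conditioning set.
  P2: blocked at fork node B ∈ conditioning set.
  P3: blocked at fork node B ∈ conditioning set.
{B} contains no descendant of T and blocks every backdoor path.
No other singleton works — e.g. {G} leaves P3 open — so {B} is the unique smallest valid adjustment set.

{B}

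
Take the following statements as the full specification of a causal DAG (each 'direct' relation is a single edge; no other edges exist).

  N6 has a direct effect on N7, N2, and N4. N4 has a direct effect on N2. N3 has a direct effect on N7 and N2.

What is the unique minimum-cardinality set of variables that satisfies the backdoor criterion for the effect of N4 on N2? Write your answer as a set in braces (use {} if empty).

Variables eligible for adjustment (non-descendants of N4, excluding N4 and N2): {N3, N6, N7}.
Backdoor paths from N4 to N2:
  P1: N4 <- N6 -> N2
  P2: N4 <- N6 -> N7 <- N3 -> N2
The empty set is not sufficient: P1 (N4 <- N6 -> N2) has no collider blocking it and no conditioned non-collider, so it is open.
Try {N6}:
  P1: blocked at fork node N6 ∈ conditioning set.
  P2: blocked at fork node N6 ∈ conditioning set.
{N6} contains no descendant of N4 and blocks every backdoor path.
No other singleton works — e.g. {N3} leaves P1 open — so {N6} is the unique smallest valid adjustment set.

{N6}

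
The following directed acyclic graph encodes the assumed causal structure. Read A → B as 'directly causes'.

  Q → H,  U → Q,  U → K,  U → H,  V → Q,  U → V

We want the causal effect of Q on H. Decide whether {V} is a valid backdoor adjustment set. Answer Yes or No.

Backdoor paths from Q to H (paths whose first edge points into Q):
  P1: Q <- U -> H
  P2: Q <- V <- U -> H
Condition 1 (no descendant of Q in the set): holds — descendants of Q are {H}; none are in {V}.
Condition 2 (every backdoor path blocked by {V}):
  P1: open — no interior node is in the conditioning set.
  P2: blocked at chain node V ∈ conditioning set.
{V} does not satisfy the backdoor criterion.

No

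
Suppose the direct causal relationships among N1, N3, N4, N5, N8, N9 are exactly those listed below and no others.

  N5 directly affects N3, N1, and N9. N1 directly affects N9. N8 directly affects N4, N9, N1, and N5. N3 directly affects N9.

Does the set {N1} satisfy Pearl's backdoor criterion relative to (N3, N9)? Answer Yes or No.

Backdoor paths from N3 to N9 (paths whose first edge points into N3):
  P1: N3 <- N5 <- N8 -> N1 -> N9
  P2: N3 <- N5 <- N8 -> N9
  P3: N3 <- N5 -> N1 <- N8 -> N9
  P4: N3 <- N5 -> N1 -> N9
  P5: N3 <- N5 -> N9
Condition 1 (no descendant of N3 in the set): holds — descendants of N3 are {N9}; none are in {N1}.
Condition 2 (every backdoor path blocked by {N1}):
  P1: blocked at chain node N1 ∈ conditioning set.
  P2: open — no interior node is in the conditioning set.
  P3: open — collider(s) N1 are conditioned on (or have a conditioned descendant) and no non-collider on the path is in the set.
  P4: blocked at chain node N1 ∈ conditioning set.
  P5: open — no interior node is in the conditioning set.
{N1} does not satisfy the backdoor criterion.

No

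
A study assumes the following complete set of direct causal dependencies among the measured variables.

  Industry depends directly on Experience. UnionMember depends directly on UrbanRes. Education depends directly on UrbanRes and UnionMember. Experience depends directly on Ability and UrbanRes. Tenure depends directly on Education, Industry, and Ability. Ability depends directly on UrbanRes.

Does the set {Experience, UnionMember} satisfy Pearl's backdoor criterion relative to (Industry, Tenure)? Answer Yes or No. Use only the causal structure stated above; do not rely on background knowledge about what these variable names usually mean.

Backdoor paths from Industry to Tenure (paths whose first edge points into Industry):
  P1: Industry <- Experience <- UrbanRes -> Ability -> Tenure
  P2: Industry <- Experience <- UrbanRes -> UnionMember -> Education -> Tenure
  P3: Industry <- Experience <- UrbanRes -> Education -> Tenure
  P4: Industry <- Experience <- Ability <- UrbanRes -> UnionMember -> Education -> Tenure
  P5: Industry <- Experience <- Ability <- UrbanRes -> Education -> Tenure
  P6: Industry <- Experience <- Ability -> Tenure
Condition 1 (no descendant of Industry in the set): holds — descendants of Industry are {Tenure}; none are in {Experience, UnionMember}.
Condition 2 (every backdoor path blocked by {Experience, UnionMember}):
  P1: blocked at chain node Experience ∈ conditioning set.
  P2: blocked at chain node Experience ∈ conditioning set.
  P3: blocked at chain node Experience ∈ conditioning set.
  P4: blocked at chain node Experience ∈ conditioning set.
  P5: blocked at chain node Experience ∈ conditioning set.
  P6: blocked at chain node Experience ∈ conditioning set.
{Experience, UnionMember} satisfies the backdoor criterion.

Yes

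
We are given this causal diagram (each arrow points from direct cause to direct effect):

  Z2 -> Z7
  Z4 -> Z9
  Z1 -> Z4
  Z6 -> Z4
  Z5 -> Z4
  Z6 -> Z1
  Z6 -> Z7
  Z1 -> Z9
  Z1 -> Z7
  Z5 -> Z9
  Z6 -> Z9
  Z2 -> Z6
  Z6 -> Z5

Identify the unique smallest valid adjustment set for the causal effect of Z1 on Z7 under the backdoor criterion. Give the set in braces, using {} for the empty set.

{Z6}

Variables eligible for adjustment (non-descendants of Z1, excluding Z1 and Z7): {Z2, Z5, Z6}.
Backdoor paths from Z1 to Z7:
  P1: Z1 <- Z6 <- Z2 -> Z7
  P2: Z1 <- Z6 -> Z7
The empty set is not sufficient: P1 (Z1 <- Z6 <- Z2 -> Z7) has no collider blocking it and no conditioned non-collider, so it is open.
Try {Z6}:
  P1: blocked at chain node Z6 ∈ conditioning set.
  P2: blocked at fork node Z6 ∈ conditioning set.
{Z6} contains no descendant of Z1 and blocks every backdoor path.
No other singleton works — e.g. {Z2} leaves P2 open — so {Z6} is the unique smallest valid adjustment set.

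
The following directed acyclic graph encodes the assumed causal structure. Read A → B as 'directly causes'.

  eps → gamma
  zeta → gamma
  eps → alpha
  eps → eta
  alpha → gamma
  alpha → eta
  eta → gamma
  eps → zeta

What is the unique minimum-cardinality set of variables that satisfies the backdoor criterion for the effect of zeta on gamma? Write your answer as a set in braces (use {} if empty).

{eps}

Variables eligible for adjustment (non-descendants of zeta, excluding zeta and gamma): {alpha, eps, eta}.
Backdoor paths from zeta to gamma:
  P1: zeta <- eps -> alpha -> eta -> gamma
  P2: zeta <- eps -> alpha -> gamma
  P3: zeta <- eps -> eta <- alpha -> gamma
  P4: zeta <- eps -> eta -> gamma
  P5: zeta <- eps -> gamma
The empty set is not sufficient: P1 (zeta <- eps -> alpha -> eta -> gamma) has no collider blocking it and no conditioned non-collider, so it is open.
Try {eps}:
  P1: blocked at fork node eps ∈ conditioning set.
  P2: blocked at fork node eps ∈ conditioning set.
  P3: blocked at fork node eps ∈ conditioning set.
  P4: blocked at fork node eps ∈ conditioning set.
  P5: blocked at fork node eps ∈ conditioning set.
{eps} contains no descendant of zeta and blocks every backdoor path.
No other singleton works — e.g. {alpha} leaves P4 open — so {eps} is the unique smallest valid adjustment set.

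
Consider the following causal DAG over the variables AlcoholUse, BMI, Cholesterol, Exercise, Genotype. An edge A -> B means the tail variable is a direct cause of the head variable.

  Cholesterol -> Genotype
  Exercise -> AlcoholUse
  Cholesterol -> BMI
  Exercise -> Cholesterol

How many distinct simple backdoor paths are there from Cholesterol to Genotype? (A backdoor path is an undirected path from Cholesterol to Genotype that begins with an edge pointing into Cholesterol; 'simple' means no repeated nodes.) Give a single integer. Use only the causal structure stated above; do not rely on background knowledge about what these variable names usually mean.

0

A backdoor path from Cholesterol to Genotype is any simple undirected path whose first edge points into Cholesterol (i.e. leaves Cholesterol via a parent).
Parents of Cholesterol: {Exercise}.
No simple path from any parent of Cholesterol reaches Genotype without revisiting Cholesterol, so there are no backdoor paths.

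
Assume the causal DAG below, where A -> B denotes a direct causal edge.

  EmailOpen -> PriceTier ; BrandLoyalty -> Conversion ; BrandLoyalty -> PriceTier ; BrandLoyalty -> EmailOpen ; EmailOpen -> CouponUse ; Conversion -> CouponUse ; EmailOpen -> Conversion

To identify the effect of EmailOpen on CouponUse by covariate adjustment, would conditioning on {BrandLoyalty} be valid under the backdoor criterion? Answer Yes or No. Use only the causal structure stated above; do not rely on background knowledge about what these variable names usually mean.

Yes

Backdoor paths from EmailOpen to CouponUse (paths whose first edge points into EmailOpen):
  P1: EmailOpen <- BrandLoyalty -> Conversion -> CouponUse
Condition 1 (no descendant of EmailOpen in the set): holds — descendants of EmailOpen are {Conversion, CouponUse, PriceTier}; none are in {BrandLoyalty}.
Condition 2 (every backdoor path blocked by {BrandLoyalty}):
  P1: blocked at fork node BrandLoyalty ∈ conditioning set.
{BrandLoyalty} satisfies the backdoor criterion.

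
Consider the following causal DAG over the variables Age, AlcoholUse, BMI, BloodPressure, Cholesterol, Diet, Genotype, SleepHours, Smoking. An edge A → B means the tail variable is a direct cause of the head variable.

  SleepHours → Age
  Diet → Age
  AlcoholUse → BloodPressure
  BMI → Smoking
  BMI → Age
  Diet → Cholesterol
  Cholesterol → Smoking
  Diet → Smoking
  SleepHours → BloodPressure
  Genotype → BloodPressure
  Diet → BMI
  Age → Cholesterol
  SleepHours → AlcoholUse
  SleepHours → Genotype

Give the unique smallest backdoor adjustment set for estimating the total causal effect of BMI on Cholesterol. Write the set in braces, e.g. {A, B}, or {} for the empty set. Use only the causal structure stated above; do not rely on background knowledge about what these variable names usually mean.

{Diet}

Variables eligible for adjustment (non-descendants of BMI, excluding BMI and Cholesterol): {AlcoholUse, BloodPressure, Diet, Genotype, SleepHours}.
Backdoor paths from BMI to Cholesterol:
  P1: BMI <- Diet -> Age -> Cholesterol
  P2: BMI <- Diet -> Cholesterol
  P3: BMI <- Diet -> Smoking <- Cholesterol
The empty set is not sufficient: P1 (BMI <- Diet -> Age -> Cholesterol) has no collider blocking it and no conditioned non-collider, so it is open.
Try {Diet}:
  P1: blocked at fork node Diet ∈ conditioning set.
  P2: blocked at fork node Diet ∈ conditioning set.
  P3: blocked at fork node Diet ∈ conditioning set.
{Diet} contains no descendant of BMI and blocks every backdoor path.
No other singleton works — e.g. {SleepHours} leaves P1 open — so {Diet} is the unique smallest valid adjustment set.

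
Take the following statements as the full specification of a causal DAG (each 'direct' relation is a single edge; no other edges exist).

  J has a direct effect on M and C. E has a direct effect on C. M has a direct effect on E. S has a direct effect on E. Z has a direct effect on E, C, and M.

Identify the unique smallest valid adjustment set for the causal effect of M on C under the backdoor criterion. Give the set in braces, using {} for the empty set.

{J, Z}

Variables eligible for adjustment (non-descendants of M, excluding M and C): {J, S, Z}.
Backdoor paths from M to C:
  P1: M <- J -> C
  P2: M <- Z -> E -> C
  P3: M <- Z -> C
The empty set is not sufficient: P1 (M <- J -> C) has no collider blocking it and no conditioned non-collider, so it is open.
Try {J, Z}:
  P1: blocked at fork node J ∈ conditioning set.
  P2: blocked at fork node Z ∈ conditioning set.
  P3: blocked at fork node Z ∈ conditioning set.
{J, Z} contains no descendant of M and blocks every backdoor path.
Every element of {J, Z} is needed (dropping J leaves P1 open; dropping Z leaves P2 open), so no proper subset is valid.
Among all size-2 subsets of the eligible variables, only {J, Z} blocks every backdoor path, so it is the unique smallest valid adjustment set.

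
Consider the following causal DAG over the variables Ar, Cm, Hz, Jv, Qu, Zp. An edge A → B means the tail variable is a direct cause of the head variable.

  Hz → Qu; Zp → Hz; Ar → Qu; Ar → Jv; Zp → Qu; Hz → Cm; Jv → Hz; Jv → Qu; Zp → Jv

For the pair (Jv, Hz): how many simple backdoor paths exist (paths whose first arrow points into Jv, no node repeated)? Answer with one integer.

4

A backdoor path from Jv to Hz is any simple undirected path whose first edge points into Jv (i.e. leaves Jv via a parent).
Parents of Jv: {Ar, Zp}.
Enumerating:
  P1: Jv <- Zp -> Hz
  P2: Jv <- Zp -> Qu <- Hz
  P3: Jv <- Ar -> Qu <- Zp -> Hz
  P4: Jv <- Ar -> Qu <- Hz
That exhausts the simple backdoor paths. Count: 4.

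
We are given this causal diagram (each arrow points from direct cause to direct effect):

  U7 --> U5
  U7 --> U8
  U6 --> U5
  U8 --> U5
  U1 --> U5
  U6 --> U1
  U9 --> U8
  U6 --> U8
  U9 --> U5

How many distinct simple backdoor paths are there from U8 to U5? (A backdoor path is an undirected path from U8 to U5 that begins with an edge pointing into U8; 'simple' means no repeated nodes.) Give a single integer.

A backdoor path from U8 to U5 is any simple undirected path whose first edge points into U8 (i.e. leaves U8 via a parent).
Parents of U8: {U6, U7, U9}.
Enumerating:
  P1: U8 <- U9 -> U5
  P2: U8 <- U6 -> U1 -> U5
  P3: U8 <- U6 -> U5
  P4: U8 <- U7 -> U5
That exhausts the simple backdoor paths. Count: 4.

4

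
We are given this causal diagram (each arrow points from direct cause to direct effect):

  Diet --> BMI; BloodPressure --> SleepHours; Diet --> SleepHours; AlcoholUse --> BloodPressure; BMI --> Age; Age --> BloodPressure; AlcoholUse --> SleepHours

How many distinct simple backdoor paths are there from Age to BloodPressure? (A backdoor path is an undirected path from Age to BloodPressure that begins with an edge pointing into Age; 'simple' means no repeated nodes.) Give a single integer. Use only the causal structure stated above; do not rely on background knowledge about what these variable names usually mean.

2

A backdoor path from Age to BloodPressure is any simple undirected path whose first edge points into Age (i.e. leaves Age via a parent).
Parents of Age: {BMI}.
Enumerating:
  P1: Age <- BMI <- Diet -> SleepHours <- AlcoholUse -> BloodPressure
  P2: Age <- BMI <- Diet -> SleepHours <- BloodPressure
That exhausts the simple backdoor paths. Count: 2.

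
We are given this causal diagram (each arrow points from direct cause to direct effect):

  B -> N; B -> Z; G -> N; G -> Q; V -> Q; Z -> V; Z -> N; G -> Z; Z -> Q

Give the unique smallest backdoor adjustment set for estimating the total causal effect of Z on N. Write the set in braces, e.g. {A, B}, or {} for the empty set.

{B, G}

Variables eligible for adjustment (non-descendants of Z, excluding Z and N): {B, G}.
Backdoor paths from Z to N:
  P1: Z <- B -> N
  P2: Z <- G -> N
The empty set is not sufficient: P1 (Z <- B -> N) has no collider blocking it and no conditioned non-collider, so it is open.
Try {B, G}:
  P1: blocked at fork node B ∈ conditioning set.
  P2: blocked at fork node G ∈ conditioning set.
{B, G} contains no descendant of Z and blocks every backdoor path.
Every element of {B, G} is needed (dropping B leaves P1 open; dropping G leaves P2 open), so no proper subset is valid.
Among all size-2 subsets of the eligible variables, only {B, G} blocks every backdoor path, so it is the unique smallest valid adjustment set.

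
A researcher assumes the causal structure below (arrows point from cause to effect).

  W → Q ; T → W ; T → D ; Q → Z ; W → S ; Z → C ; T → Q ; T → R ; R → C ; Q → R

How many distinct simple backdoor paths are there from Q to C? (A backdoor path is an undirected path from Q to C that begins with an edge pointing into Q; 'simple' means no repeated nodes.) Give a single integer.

2

A backdoor path from Q to C is any simple undirected path whose first edge points into Q (i.e. leaves Q via a parent).
Parents of Q: {T, W}.
Enumerating:
  P1: Q <- T -> R -> C
  P2: Q <- W <- T -> R -> C
That exhausts the simple backdoor paths. Count: 2.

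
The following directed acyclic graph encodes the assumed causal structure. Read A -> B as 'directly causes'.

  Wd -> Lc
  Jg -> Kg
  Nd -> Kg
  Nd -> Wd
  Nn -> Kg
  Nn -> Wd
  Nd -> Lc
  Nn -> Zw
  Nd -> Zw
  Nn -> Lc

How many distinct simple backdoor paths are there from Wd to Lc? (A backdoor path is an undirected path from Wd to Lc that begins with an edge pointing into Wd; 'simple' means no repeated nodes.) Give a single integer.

6

A backdoor path from Wd to Lc is any simple undirected path whose first edge points into Wd (i.e. leaves Wd via a parent).
Parents of Wd: {Nd, Nn}.
Enumerating:
  P1: Wd <- Nd -> Lc
  P2: Wd <- Nd -> Kg <- Nn -> Lc
  P3: Wd <- Nd -> Zw <- Nn -> Lc
  P4: Wd <- Nn -> Lc
  P5: Wd <- Nn -> Kg <- Nd -> Lc
  P6: Wd <- Nn -> Zw <- Nd -> Lc
That exhausts the simple backdoor paths. Count: 6.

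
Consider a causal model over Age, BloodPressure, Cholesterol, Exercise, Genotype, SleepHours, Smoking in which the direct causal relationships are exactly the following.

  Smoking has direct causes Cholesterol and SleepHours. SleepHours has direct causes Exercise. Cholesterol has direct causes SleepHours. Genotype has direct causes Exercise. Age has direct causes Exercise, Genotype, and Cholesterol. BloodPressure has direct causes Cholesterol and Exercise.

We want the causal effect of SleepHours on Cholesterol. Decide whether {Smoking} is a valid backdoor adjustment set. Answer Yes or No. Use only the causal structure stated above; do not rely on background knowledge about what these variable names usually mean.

No

Backdoor paths from SleepHours to Cholesterol (paths whose first edge points into SleepHours):
  P1: SleepHours <- Exercise -> Genotype -> Age <- Cholesterol
  P2: SleepHours <- Exercise -> Age <- Cholesterol
  P3: SleepHours <- Exercise -> BloodPressure <- Cholesterol
Condition 1 (no descendant of SleepHours in the set): FAILS — Smoking is a descendant of SleepHours.
Condition 2 (every backdoor path blocked by {Smoking}):
  P1: blocked at collider Age (neither it nor any descendant is in the conditioning set).
  P2: blocked at collider Age (neither it nor any descendant is in the conditioning set).
  P3: blocked at collider BloodPressure (neither it nor any descendant is in the conditioning set).
{Smoking} does not satisfy the backdoor criterion.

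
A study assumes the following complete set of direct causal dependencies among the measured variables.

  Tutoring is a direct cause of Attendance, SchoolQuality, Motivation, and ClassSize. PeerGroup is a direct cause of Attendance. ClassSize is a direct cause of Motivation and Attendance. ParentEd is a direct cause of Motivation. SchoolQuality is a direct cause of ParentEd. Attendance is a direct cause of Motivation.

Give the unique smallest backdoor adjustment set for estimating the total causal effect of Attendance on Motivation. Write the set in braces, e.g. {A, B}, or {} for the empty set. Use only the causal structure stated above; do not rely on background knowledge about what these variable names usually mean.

Variables eligible for adjustment (non-descendants of Attendance, excluding Attendance and Motivation): {ClassSize, ParentEd, PeerGroup, SchoolQuality, Tutoring}.
Backdoor paths from Attendance to Motivation:
  P1: Attendance <- Tutoring -> ClassSize -> Motivation
  P2: Attendance <- Tutoring -> SchoolQuality -> ParentEd -> Motivation
  P3: Attendance <- Tutoring -> Motivation
  P4: Attendance <- ClassSize <- Tutoring -> SchoolQuality -> ParentEd -> Motivation
  P5: Attendance <- ClassSize <- Tutoring -> Motivation
  P6: Attendance <- ClassSize -> Motivation
The empty set is not sufficient: P1 (Attendance <- Tutoring -> ClassSize -> Motivation) has no collider blocking it and no conditioned non-collider, so it is open.
Try {ClassSize, Tutoring}:
  P1: blocked at fork node Tutoring ∈ conditioning set.
  P2: blocked at fork node Tutoring ∈ conditioning set.
  P3: blocked at fork node Tutoring ∈ conditioning set.
  P4: blocked at chain node ClassSize ∈ conditioning set.
  P5: blocked at chain node ClassSize ∈ conditioning set.
  P6: blocked at fork node ClassSize ∈ conditioning set.
{ClassSize, Tutoring} contains no descendant of Attendance and blocks every backdoor path.
Every element of {ClassSize, Tutoring} is needed (dropping ClassSize leaves P6 open; dropping Tutoring leaves P2 open), so no proper subset is valid.
Among all size-2 subsets of the eligible variables, only {ClassSize, Tutoring} blocks every backdoor path, so it is the unique smallest valid adjustment set.

{ClassSize, Tutoring}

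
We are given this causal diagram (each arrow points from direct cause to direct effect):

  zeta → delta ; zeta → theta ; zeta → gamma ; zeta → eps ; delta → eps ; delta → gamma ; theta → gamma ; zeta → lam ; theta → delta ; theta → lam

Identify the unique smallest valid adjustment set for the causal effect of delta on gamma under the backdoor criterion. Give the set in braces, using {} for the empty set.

{theta, zeta}

Variables eligible for adjustment (non-descendants of delta, excluding delta and gamma): {lam, theta, zeta}.
Backdoor paths from delta to gamma:
  P1: delta <- zeta -> theta -> gamma
  P2: delta <- zeta -> lam <- theta -> gamma
  P3: delta <- zeta -> gamma
  P4: delta <- theta <- zeta -> gamma
  P5: delta <- theta -> lam <- zeta -> gamma
  P6: delta <- theta -> gamma
The empty set is not sufficient: P1 (delta <- zeta -> theta -> gamma) has no collider blocking it and no conditioned non-collider, so it is open.
Try {theta, zeta}:
  P1: blocked at fork node zeta ∈ conditioning set.
  P2: blocked at fork node zeta ∈ conditioning set.
  P3: blocked at fork node zeta ∈ conditioning set.
  P4: blocked at chain node theta ∈ conditioning set.
  P5: blocked at fork node theta ∈ conditioning set.
  P6: blocked at fork node theta ∈ conditioning set.
{theta, zeta} contains no descendant of delta and blocks every backdoor path.
Every element of {theta, zeta} is needed (dropping theta leaves P6 open; dropping zeta leaves P3 open), so no proper subset is valid.
Among all size-2 subsets of the eligible variables, only {theta, zeta} blocks every backdoor path, so it is the unique smallest valid adjustment set.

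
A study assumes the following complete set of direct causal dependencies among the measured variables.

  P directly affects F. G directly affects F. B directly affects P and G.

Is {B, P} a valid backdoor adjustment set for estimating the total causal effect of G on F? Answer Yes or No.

Backdoor paths from G to F (paths whose first edge points into G):
  P1: G <- B -> P -> F
Condition 1 (no descendant of G in the set): holds — descendants of G are {F}; none are in {B, P}.
Condition 2 (every backdoor path blocked by {B, P}):
  P1: blocked at fork node B ∈ conditioning set.
{B, P} satisfies the backdoor criterion.

Yes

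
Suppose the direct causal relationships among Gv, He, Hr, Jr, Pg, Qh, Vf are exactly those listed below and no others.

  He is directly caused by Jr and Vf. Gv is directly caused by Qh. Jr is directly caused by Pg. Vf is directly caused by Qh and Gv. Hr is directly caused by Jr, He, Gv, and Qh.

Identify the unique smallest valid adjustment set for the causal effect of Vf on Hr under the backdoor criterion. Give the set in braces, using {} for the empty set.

Variables eligible for adjustment (non-descendants of Vf, excluding Vf and Hr): {Gv, Jr, Pg, Qh}.
Backdoor paths from Vf to Hr:
  P1: Vf <- Qh -> Gv -> Hr
  P2: Vf <- Qh -> Hr
  P3: Vf <- Gv <- Qh -> Hr
  P4: Vf <- Gv -> Hr
The empty set is not sufficient: P1 (Vf <- Qh -> Gv -> Hr) has no collider blocking it and no conditioned non-collider, so it is open.
Try {Gv, Qh}:
  P1: blocked at fork node Qh ∈ conditioning set.
  P2: blocked at fork node Qh ∈ conditioning set.
  P3: blocked at chain node Gv ∈ conditioning set.
  P4: blocked at fork node Gv ∈ conditioning set.
{Gv, Qh} contains no descendant of Vf and blocks every backdoor path.
Every element of {Gv, Qh} is needed (dropping Gv leaves P4 open; dropping Qh leaves P2 open), so no proper subset is valid.
Among all size-2 subsets of the eligible variables, only {Gv, Qh} blocks every backdoor path, so it is the unique smallest valid adjustment set.

{Gv, Qh}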